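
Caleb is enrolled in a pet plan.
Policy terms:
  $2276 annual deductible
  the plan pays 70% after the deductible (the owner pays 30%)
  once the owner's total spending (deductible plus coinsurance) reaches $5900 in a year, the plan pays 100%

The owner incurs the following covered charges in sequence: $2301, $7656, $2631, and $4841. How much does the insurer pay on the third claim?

$1841.70

Bill 1, $2301: deductible takes $2276, $25 remains; 30% of $25 = $7.50. Owner owes $2283.50 (running OOP $2283.50). Insurer: $2301 − $2283.50 = $17.50.
Bill 2, $7656: 30% coinsurance on $7656 = $2296.80. Owner pays $2296.80; OOP now $4580.30. Plan pays $7656 − $2296.80 = $5359.20.
Bill 3, $2631: deductible met; 30% of $2631 = $789.30. Owner owes $789.30 (running OOP $5369.60). Plan pays $2631 − $789.30 = $1841.70.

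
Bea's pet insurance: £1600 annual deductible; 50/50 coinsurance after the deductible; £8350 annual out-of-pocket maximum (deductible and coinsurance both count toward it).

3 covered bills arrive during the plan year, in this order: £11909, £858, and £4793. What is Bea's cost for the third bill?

Claim 1 — £11909: deductible takes £1600, £10309 remains; owner's 50% is £5154.50. Cost to owner: £6754.50. OOP to date £6754.50.
Claim 2 — £858: deductible met; 50% of £858 = £429. Owner owes £429 (running OOP £7183.50).
Claim 3 — £4793: deductible met; 50% of £4793 = £2396.50. Adding that to £7183.50 gives £9580, past the £8350 cap; owner pays only £8350 − £7183.50 = £1166.50.

£1166.50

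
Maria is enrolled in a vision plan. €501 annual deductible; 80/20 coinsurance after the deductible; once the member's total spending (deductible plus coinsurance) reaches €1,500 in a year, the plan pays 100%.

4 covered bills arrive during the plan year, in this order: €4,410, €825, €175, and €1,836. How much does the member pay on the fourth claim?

€17.20

Bill 1, €4,410: €501 to deductible, leaving €3,909; coinsurance €3,909 × 20% = €781.80. Cost to member: €1,282.80. OOP to date €1,282.80.
Bill 2, €825: deductible already satisfied, so member's share is 20% × €825 = €165. Member owes €165 (running OOP €1,447.80).
Bill 3, €175: deductible already satisfied, so member's share is 20% × €175 = €35. Member owes €35 (running OOP €1,482.80).
Bill 4, €1,836: 20% coinsurance on €1,836 = €367.20. That would push OOP to €1,850, over the €1,500 cap, so member pays €1,500 − €1,482.80 = €17.20.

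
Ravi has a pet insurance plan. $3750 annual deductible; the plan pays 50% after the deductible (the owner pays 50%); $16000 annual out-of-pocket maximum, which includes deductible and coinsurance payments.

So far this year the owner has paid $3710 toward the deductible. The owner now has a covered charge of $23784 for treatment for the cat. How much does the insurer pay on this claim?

$11872

Remaining deductible: $3750 − $3710 = $40.
That leaves $23784 − $40 = $23744 for coinsurance.
Coinsurance: $23744 × 50% = $11872.
That puts the owner's cost at $40 + $11872 = $11912 before any cap.
Cumulative spending $3710 + $11912 = $15622 stays under the $16000 maximum.
The insurer covers the remainder: $23784 − $11912 = $11872.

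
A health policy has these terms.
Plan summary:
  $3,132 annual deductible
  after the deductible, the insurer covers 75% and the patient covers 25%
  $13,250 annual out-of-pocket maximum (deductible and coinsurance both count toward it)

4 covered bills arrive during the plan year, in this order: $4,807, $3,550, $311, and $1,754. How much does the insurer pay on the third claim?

Bill 1, $4,807: $3,132 to deductible, leaving $1,675; 25% of $1,675 = $418.75. Patient pays $3,550.75; OOP now $3,550.75. Plan pays $4,807 − $3,550.75 = $1,256.25.
Bill 2, $3,550: deductible already satisfied, so patient's share is 25% × $3,550 = $887.50. Cost to patient: $887.50. OOP to date $4,438.25. Insurer: $3,550 − $887.50 = $2,662.50.
Bill 3, $311: 25% coinsurance on $311 = $77.75. Patient pays $77.75; OOP now $4,516. Insurer: $311 − $77.75 = $233.25.

$233.25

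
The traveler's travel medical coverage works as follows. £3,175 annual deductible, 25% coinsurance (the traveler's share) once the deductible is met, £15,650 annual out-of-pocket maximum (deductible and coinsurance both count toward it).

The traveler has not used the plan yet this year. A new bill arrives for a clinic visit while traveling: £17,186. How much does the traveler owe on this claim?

The full £3,175 deductible is still open; £3,175 of this bill applies to it.
The remaining £14,011 (= £17,186 − £3,175) moves to coinsurance.
Coinsurance: £14,011 × 25% = £3,502.75.
So the traveler owes £3,175 + £3,502.75 = £6,677.75 before any cap.
Year-to-date out-of-pocket becomes £0 + £6,677.75 = £6,677.75, still under the £15,650 maximum, so no cap applies.

£6,677.75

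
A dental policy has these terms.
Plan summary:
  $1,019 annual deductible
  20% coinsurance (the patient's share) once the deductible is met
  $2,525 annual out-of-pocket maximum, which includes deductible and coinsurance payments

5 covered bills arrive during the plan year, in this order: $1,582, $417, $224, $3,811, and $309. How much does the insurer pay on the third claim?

$179.20

Claim 1 — $1,582: deductible takes $1,019, $563 remains; coinsurance $563 × 20% = $112.60. Cost to patient: $1,131.60. OOP to date $1,131.60. Plan pays $1,582 − $1,131.60 = $450.40.
Claim 2 — $417: 20% coinsurance on $417 = $83.40. Patient owes $83.40 (running OOP $1,215). Plan pays $417 − $83.40 = $333.60.
Claim 3 — $224: deductible met; 20% of $224 = $44.80. Cost to patient: $44.80. OOP to date $1,259.80. Plan pays $224 − $44.80 = $179.20.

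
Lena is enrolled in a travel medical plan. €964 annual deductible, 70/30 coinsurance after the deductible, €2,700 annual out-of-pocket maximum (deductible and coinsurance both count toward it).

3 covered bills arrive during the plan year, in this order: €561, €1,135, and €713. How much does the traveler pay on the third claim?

€213.90

Claim 1 (€561): fully absorbed by the deductible. Traveler owes €561 (running OOP €561).
Claim 2 (€1,135): €403 to deductible, leaving €732; coinsurance €732 × 30% = €219.60. Traveler owes €622.60 (running OOP €1,183.60).
Claim 3 (€713): deductible met; 30% of €713 = €213.90. Cost to traveler: €213.90. OOP to date €1,397.50.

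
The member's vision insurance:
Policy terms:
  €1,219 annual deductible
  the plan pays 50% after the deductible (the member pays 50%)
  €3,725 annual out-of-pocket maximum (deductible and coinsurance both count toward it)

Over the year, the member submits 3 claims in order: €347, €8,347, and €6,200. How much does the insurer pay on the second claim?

#1 (€347): all of it applies to the deductible. Cost to member: €347. OOP to date €347. Insurer: €347 − €347 = €0.
#2 (€8,347): deductible takes €872, €7,475 remains; 50% of €7,475 = €3,737.50. Claim cost before the cap: €872 + €3,737.50 = €4,609.50. Adding that to €347 gives €4,956.50, past the €3,725 cap; member pays only €3,725 − €347 = €3,378. Insurer: €8,347 − €3,378 = €4,969.

€4,969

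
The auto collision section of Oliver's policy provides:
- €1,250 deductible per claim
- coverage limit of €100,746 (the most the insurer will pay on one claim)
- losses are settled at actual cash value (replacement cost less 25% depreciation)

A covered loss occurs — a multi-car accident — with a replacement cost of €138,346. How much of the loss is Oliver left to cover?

€37,600

At 25% depreciation, ACV = €138,346 − €34,586.50 = €103,759.50.
After the deductible, €103,759.50 − €1,250 = €102,509.50 remains.
The €100,746 per-incident cap binds; insurer pays €100,746.
Driver's share is the uncovered remainder: €138,346 − €100,746 = €37,600.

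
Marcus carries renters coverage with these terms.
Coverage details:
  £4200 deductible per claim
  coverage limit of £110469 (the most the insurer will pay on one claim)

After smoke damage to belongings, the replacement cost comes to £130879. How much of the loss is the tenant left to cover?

Subtract the deductible: £130879 − £4200 = £126679.
£126679 exceeds the £110469 limit, so the insurer pays the limit: £110469.
Tenant's share is the uncovered remainder: £130879 − £110469 = £20410.

£20410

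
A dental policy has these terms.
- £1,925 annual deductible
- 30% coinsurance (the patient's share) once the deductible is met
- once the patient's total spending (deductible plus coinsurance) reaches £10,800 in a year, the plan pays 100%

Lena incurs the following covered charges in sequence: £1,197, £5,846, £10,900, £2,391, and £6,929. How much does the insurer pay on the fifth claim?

Bill 1, £1,197: all of it applies to the deductible. Cost to patient: £1,197. OOP to date £1,197. Insurer: £1,197 − £1,197 = £0.
Bill 2, £5,846: £728 to deductible, leaving £5,118; 30% of £5,118 = £1,535.40. Patient pays £2,263.40; OOP now £3,460.40. Insurer: £5,846 − £2,263.40 = £3,582.60.
Bill 3, £10,900: deductible met; 30% of £10,900 = £3,270. Cost to patient: £3,270. OOP to date £6,730.40. Plan pays £10,900 − £3,270 = £7,630.
Bill 4, £2,391: deductible already satisfied, so patient's share is 30% × £2,391 = £717.30. Cost to patient: £717.30. OOP to date £7,447.70. Plan pays £2,391 − £717.30 = £1,673.70.
Bill 5, £6,929: 30% coinsurance on £6,929 = £2,078.70. Patient owes £2,078.70 (running OOP £9,526.40). Plan pays £6,929 − £2,078.70 = £4,850.30.

£4,850.30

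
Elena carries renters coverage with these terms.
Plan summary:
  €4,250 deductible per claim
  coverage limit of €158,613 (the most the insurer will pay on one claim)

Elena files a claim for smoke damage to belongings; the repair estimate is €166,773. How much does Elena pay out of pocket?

€8,160

Subtract the deductible: €166,773 − €4,250 = €162,523.
€162,523 exceeds the €158,613 limit, so the insurer pays the limit: €158,613.
Out of pocket: €166,773 − €158,613 = €8,160.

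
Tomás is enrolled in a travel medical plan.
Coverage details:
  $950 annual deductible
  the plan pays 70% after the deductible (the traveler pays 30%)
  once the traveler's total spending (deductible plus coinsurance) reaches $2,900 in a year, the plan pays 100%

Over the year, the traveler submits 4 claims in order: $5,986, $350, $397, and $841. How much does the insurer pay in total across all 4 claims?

Bill 1, $5,986: deductible takes $950, $5,036 remains; traveler's 30% is $1,510.80. Traveler owes $2,460.80 (running OOP $2,460.80). Plan pays $5,986 − $2,460.80 = $3,525.20.
Bill 2, $350: deductible already satisfied, so traveler's share is 30% × $350 = $105. Traveler owes $105 (running OOP $2,565.80). Insurer: $350 − $105 = $245.
Bill 3, $397: deductible already satisfied, so traveler's share is 30% × $397 = $119.10. Cost to traveler: $119.10. OOP to date $2,684.90. Plan pays $397 − $119.10 = $277.90.
Bill 4, $841: deductible already satisfied, so traveler's share is 30% × $841 = $252.30. OOP would hit $2,937.20 > $2,900, so the cap limits the traveler to $2,900 − $2,684.90 = $215.10. Plan pays $841 − $215.10 = $625.90.
Insurer total: $3,525.20 + $245 + $277.90 + $625.90 = $4,674.

$4,674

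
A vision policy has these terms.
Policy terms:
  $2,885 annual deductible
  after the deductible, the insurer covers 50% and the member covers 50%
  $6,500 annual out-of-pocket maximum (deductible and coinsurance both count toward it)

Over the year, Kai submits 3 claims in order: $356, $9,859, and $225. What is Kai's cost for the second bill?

Bill 1, $356: fully absorbed by the deductible. Member pays $356; OOP now $356.
Bill 2, $9,859: $2,529 finishes the deductible; $7,330 goes to coinsurance; coinsurance $7,330 × 50% = $3,665. Claim cost before the cap: $2,529 + $3,665 = $6,194. That would push OOP to $6,550, over the $6,500 cap, so member pays $6,500 − $356 = $6,144.

$6,144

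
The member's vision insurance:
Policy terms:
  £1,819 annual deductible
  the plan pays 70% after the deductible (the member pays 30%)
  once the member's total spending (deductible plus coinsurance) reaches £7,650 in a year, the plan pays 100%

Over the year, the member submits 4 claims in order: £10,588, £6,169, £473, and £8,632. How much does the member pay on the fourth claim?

Claim 1 — £10,588: £1,819 finishes the deductible; £8,769 goes to coinsurance; 30% of £8,769 = £2,630.70. Cost to member: £4,449.70. OOP to date £4,449.70.
Claim 2 — £6,169: 30% coinsurance on £6,169 = £1,850.70. Member owes £1,850.70 (running OOP £6,300.40).
Claim 3 — £473: 30% coinsurance on £473 = £141.90. Member pays £141.90; OOP now £6,442.30.
Claim 4 — £8,632: 30% coinsurance on £8,632 = £2,589.60. Adding that to £6,442.30 gives £9,031.90, past the £7,650 cap; member pays only £7,650 − £6,442.30 = £1,207.70.

£1,207.70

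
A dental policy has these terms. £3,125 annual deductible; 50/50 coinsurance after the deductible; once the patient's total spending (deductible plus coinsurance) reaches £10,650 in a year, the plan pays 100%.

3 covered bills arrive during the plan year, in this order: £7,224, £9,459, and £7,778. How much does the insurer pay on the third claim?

#1 (£7,224): £3,125 to deductible, leaving £4,099; coinsurance £4,099 × 50% = £2,049.50. Patient pays £5,174.50; OOP now £5,174.50. Plan pays £7,224 − £5,174.50 = £2,049.50.
#2 (£9,459): 50% coinsurance on £9,459 = £4,729.50. Patient pays £4,729.50; OOP now £9,904. Insurer: £9,459 − £4,729.50 = £4,729.50.
#3 (£7,778): 50% coinsurance on £7,778 = £3,889. OOP would hit £13,793 > £10,650, so the cap limits the patient to £10,650 − £9,904 = £746. Insurer: £7,778 − £746 = £7,032.

£7,032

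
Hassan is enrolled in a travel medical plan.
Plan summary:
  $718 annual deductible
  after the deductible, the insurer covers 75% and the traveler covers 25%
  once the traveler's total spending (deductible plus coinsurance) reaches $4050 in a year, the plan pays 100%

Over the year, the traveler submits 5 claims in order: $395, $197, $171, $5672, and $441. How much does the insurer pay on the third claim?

$33.75

Bill 1, $395: entire amount goes to the deductible. Cost to traveler: $395. OOP to date $395. Plan pays $395 − $395 = $0.
Bill 2, $197: fully absorbed by the deductible. Cost to traveler: $197. OOP to date $592. Plan pays $197 − $197 = $0.
Bill 3, $171: deductible takes $126, $45 remains; coinsurance $45 × 25% = $11.25. Cost to traveler: $137.25. OOP to date $729.25. Plan pays $171 − $137.25 = $33.75.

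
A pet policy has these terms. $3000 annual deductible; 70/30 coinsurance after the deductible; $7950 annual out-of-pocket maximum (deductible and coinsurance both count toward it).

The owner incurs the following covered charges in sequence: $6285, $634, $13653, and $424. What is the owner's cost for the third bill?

#1 ($6285): $3000 finishes the deductible; $3285 goes to coinsurance; owner's 30% is $985.50. Owner owes $3985.50 (running OOP $3985.50).
#2 ($634): deductible met; 30% of $634 = $190.20. Owner owes $190.20 (running OOP $4175.70).
#3 ($13653): deductible already satisfied, so owner's share is 30% × $13653 = $4095.90. Adding that to $4175.70 gives $8271.60, past the $7950 cap; owner pays only $7950 − $4175.70 = $3774.30.

$3774.30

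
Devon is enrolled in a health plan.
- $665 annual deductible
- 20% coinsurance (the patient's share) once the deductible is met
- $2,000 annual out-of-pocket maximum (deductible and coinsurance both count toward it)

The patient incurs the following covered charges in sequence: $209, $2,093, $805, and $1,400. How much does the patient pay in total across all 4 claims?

#1 ($209): fully absorbed by the deductible. Patient pays $209; OOP now $209.
#2 ($2,093): $456 to deductible, leaving $1,637; patient's 20% is $327.40. Patient pays $783.40; OOP now $992.40.
#3 ($805): 20% coinsurance on $805 = $161. Patient pays $161; OOP now $1,153.40.
#4 ($1,400): deductible met; 20% of $1,400 = $280. Patient pays $280; OOP now $1,433.40.
Total paid by the patient: $209 + $783.40 + $161 + $280 = $1,433.40.

$1,433.40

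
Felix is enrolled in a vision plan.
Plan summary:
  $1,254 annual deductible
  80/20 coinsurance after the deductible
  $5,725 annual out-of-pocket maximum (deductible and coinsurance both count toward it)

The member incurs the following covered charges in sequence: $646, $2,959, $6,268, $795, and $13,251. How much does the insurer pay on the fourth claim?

#1 ($646): entire amount goes to the deductible. Cost to member: $646. OOP to date $646. Plan pays $646 − $646 = $0.
#2 ($2,959): $608 finishes the deductible; $2,351 goes to coinsurance; member's 20% is $470.20. Cost to member: $1,078.20. OOP to date $1,724.20. Plan pays $2,959 − $1,078.20 = $1,880.80.
#3 ($6,268): deductible met; 20% of $6,268 = $1,253.60. Member owes $1,253.60 (running OOP $2,977.80). Plan pays $6,268 − $1,253.60 = $5,014.40.
#4 ($795): 20% coinsurance on $795 = $159. Cost to member: $159. OOP to date $3,136.80. Plan pays $795 − $159 = $636.

$636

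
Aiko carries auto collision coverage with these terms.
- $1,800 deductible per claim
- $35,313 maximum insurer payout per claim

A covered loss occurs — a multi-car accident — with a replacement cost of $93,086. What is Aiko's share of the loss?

Less the $1,800 deductible: $93,086 − $1,800 = $91,286.
Since $91,286 > $35,313, the payout is capped at $35,313.
Driver's share is the uncovered remainder: $93,086 − $35,313 = $57,773.

$57,773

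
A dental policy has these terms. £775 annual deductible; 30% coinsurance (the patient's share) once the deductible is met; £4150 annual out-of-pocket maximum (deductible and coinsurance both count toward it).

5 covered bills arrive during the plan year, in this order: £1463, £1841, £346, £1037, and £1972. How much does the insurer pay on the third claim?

£242.20

Claim 1 (£1463): deductible takes £775, £688 remains; patient's 30% is £206.40. Patient owes £981.40 (running OOP £981.40). Insurer: £1463 − £981.40 = £481.60.
Claim 2 (£1841): 30% coinsurance on £1841 = £552.30. Cost to patient: £552.30. OOP to date £1533.70. Insurer: £1841 − £552.30 = £1288.70.
Claim 3 (£346): deductible met; 30% of £346 = £103.80. Patient owes £103.80 (running OOP £1637.50). Insurer: £346 − £103.80 = £242.20.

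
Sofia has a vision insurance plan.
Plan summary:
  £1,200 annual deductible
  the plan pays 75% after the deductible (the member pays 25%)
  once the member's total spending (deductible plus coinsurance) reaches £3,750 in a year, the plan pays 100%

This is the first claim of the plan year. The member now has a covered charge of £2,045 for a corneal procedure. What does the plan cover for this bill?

The full £1,200 deductible is still open; £1,200 of this bill applies to it.
After the £1,200 deductible portion, £2,045 − £1,200 = £845 is subject to coinsurance.
Coinsurance: £845 × 25% = £211.25.
So the member owes £1,200 + £211.25 = £1,411.25 before any cap.
Total out-of-pocket so far would be £0 + £1,411.25 = £1,411.25, below the £3,750 cap — no reduction.
The insurer covers the remainder: £2,045 − £1,411.25 = £633.75.

£633.75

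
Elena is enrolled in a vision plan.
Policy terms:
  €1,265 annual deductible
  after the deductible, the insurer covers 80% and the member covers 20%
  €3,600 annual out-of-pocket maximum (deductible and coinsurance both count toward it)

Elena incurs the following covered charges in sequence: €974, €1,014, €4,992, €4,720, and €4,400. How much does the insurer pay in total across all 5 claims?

Claim 1 — €974: fully absorbed by the deductible. Cost to member: €974. OOP to date €974. Plan pays €974 − €974 = €0.
Claim 2 — €1,014: deductible takes €291, €723 remains; coinsurance €723 × 20% = €144.60. Member pays €435.60; OOP now €1,409.60. Insurer: €1,014 − €435.60 = €578.40.
Claim 3 — €4,992: deductible met; 20% of €4,992 = €998.40. Cost to member: €998.40. OOP to date €2,408. Plan pays €4,992 − €998.40 = €3,993.60.
Claim 4 — €4,720: deductible already satisfied, so member's share is 20% × €4,720 = €944. Member pays €944; OOP now €3,352. Insurer: €4,720 − €944 = €3,776.
Claim 5 — €4,400: 20% coinsurance on €4,400 = €880. That would push OOP to €4,232, over the €3,600 cap, so member pays €3,600 − €3,352 = €248. Insurer: €4,400 − €248 = €4,152.
Insurer total: €0 + €578.40 + €3,993.60 + €3,776 + €4,152 = €12,500.

€12,500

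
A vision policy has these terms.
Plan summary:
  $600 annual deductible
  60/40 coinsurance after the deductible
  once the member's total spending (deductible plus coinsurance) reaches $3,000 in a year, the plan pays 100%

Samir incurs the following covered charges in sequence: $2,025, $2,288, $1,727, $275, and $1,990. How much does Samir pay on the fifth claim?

Claim 1 ($2,025): deductible takes $600, $1,425 remains; member's 40% is $570. Member owes $1,170 (running OOP $1,170).
Claim 2 ($2,288): 40% coinsurance on $2,288 = $915.20. Cost to member: $915.20. OOP to date $2,085.20.
Claim 3 ($1,727): deductible already satisfied, so member's share is 40% × $1,727 = $690.80. Member owes $690.80 (running OOP $2,776).
Claim 4 ($275): 40% coinsurance on $275 = $110. Cost to member: $110. OOP to date $2,886.
Claim 5 ($1,990): deductible already satisfied, so member's share is 40% × $1,990 = $796. Adding that to $2,886 gives $3,682, past the $3,000 cap; member pays only $3,000 − $2,886 = $114.

$114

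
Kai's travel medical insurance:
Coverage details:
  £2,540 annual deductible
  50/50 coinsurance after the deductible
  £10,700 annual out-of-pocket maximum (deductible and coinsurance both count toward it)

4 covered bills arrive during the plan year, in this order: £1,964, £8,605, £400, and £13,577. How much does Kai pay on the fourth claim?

Claim 1 — £1,964: fully absorbed by the deductible. Cost to traveler: £1,964. OOP to date £1,964.
Claim 2 — £8,605: £576 finishes the deductible; £8,029 goes to coinsurance; coinsurance £8,029 × 50% = £4,014.50. Cost to traveler: £4,590.50. OOP to date £6,554.50.
Claim 3 — £400: 50% coinsurance on £400 = £200. Traveler owes £200 (running OOP £6,754.50).
Claim 4 — £13,577: deductible met; 50% of £13,577 = £6,788.50. That would push OOP to £13,543, over the £10,700 cap, so traveler pays £10,700 − £6,754.50 = £3,945.50.

£3,945.50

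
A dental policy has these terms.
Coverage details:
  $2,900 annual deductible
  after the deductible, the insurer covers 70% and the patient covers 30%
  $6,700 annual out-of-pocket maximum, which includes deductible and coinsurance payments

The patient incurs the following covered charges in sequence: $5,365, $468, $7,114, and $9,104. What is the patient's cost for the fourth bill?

$785.90

#1 ($5,365): $2,900 finishes the deductible; $2,465 goes to coinsurance; 30% of $2,465 = $739.50. Patient pays $3,639.50; OOP now $3,639.50.
#2 ($468): deductible already satisfied, so patient's share is 30% × $468 = $140.40. Patient pays $140.40; OOP now $3,779.90.
#3 ($7,114): deductible met; 30% of $7,114 = $2,134.20. Patient pays $2,134.20; OOP now $5,914.10.
#4 ($9,104): deductible met; 30% of $9,104 = $2,731.20. OOP would hit $8,645.30 > $6,700, so the cap limits the patient to $6,700 − $5,914.10 = $785.90.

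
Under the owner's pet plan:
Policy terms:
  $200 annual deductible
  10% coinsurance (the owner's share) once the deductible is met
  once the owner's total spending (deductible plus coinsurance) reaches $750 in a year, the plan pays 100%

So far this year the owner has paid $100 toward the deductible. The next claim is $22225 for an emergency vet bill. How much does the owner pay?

Deductible still to meet: $200 − $100 = $100.
That leaves $22225 − $100 = $22125 for coinsurance.
10% of $22125 = $2212.50 falls to the owner.
Owner responsibility before any cap: $100 + $2212.50 = $2312.50.
Adding $2312.50 to the $100 already spent would give $2412.50, which exceeds the $750 cap; the owner pays just $750 − $100 = $650.

$650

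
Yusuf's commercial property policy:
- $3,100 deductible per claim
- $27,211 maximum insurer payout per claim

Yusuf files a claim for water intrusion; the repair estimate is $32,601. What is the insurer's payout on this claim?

$27,211

After the deductible, $32,601 − $3,100 = $29,501 remains.
Since $29,501 > $27,211, the payout is capped at $27,211.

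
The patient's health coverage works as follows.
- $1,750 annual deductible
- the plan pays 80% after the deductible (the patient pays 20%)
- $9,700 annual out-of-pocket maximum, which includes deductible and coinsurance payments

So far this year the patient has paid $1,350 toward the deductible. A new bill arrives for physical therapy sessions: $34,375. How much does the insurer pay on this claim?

$27,180

$1,350 of the $1,750 deductible is already met, leaving $400.
The remaining $33,975 (= $34,375 − $400) moves to coinsurance.
20% of $33,975 = $6,795 falls to the patient.
Patient responsibility before any cap: $400 + $6,795 = $7,195.
Cumulative spending $1,350 + $7,195 = $8,545 stays under the $9,700 maximum.
The plan picks up $34,375 − $7,195 = $27,180.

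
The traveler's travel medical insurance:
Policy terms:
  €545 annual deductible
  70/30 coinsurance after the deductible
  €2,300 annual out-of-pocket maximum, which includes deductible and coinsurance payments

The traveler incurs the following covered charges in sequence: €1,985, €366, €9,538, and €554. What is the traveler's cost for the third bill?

€1,213.20

Claim 1 — €1,985: €545 to deductible, leaving €1,440; coinsurance €1,440 × 30% = €432. Traveler owes €977 (running OOP €977).
Claim 2 — €366: deductible met; 30% of €366 = €109.80. Traveler owes €109.80 (running OOP €1,086.80).
Claim 3 — €9,538: deductible already satisfied, so traveler's share is 30% × €9,538 = €2,861.40. Adding that to €1,086.80 gives €3,948.20, past the €2,300 cap; traveler pays only €2,300 − €1,086.80 = €1,213.20.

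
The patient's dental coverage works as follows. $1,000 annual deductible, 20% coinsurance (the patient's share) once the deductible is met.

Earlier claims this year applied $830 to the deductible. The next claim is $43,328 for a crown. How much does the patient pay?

$8,801.60

$830 of the $1,000 deductible is already met, leaving $170.
That leaves $43,328 − $170 = $43,158 for coinsurance.
Coinsurance: $43,158 × 20% = $8,631.60.
So the patient owes $170 + $8,631.60 = $8,801.60.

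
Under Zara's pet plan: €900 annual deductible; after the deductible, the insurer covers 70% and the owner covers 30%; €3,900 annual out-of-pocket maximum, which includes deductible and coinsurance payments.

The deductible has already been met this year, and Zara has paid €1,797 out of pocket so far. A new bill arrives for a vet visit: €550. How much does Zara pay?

With the deductible met, the entire €550 is subject to coinsurance.
Coinsurance: €550 × 30% = €165.
Year-to-date out-of-pocket becomes €1,797 + €165 = €1,962, still under the €3,900 maximum, so no cap applies.

€165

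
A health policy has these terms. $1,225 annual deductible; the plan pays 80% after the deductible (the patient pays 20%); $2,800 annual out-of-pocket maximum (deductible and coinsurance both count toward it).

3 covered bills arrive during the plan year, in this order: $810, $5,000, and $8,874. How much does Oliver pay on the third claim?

Claim 1 — $810: all of it applies to the deductible. Patient owes $810 (running OOP $810).
Claim 2 — $5,000: $415 finishes the deductible; $4,585 goes to coinsurance; patient's 20% is $917. Cost to patient: $1,332. OOP to date $2,142.
Claim 3 — $8,874: deductible met; 20% of $8,874 = $1,774.80. Adding that to $2,142 gives $3,916.80, past the $2,800 cap; patient pays only $2,800 − $2,142 = $658.

$658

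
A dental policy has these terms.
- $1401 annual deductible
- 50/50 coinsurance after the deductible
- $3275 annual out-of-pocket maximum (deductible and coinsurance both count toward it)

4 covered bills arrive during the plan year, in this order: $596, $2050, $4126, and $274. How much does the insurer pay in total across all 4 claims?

Bill 1, $596: fully absorbed by the deductible. Patient owes $596 (running OOP $596). Plan pays $596 − $596 = $0.
Bill 2, $2050: $805 finishes the deductible; $1245 goes to coinsurance; coinsurance $1245 × 50% = $622.50. Patient pays $1427.50; OOP now $2023.50. Insurer: $2050 − $1427.50 = $622.50.
Bill 3, $4126: 50% coinsurance on $4126 = $2063. Adding that to $2023.50 gives $4086.50, past the $3275 cap; patient pays only $3275 − $2023.50 = $1251.50. Insurer: $4126 − $1251.50 = $2874.50.
Bill 4, $274: deductible already satisfied, so patient's share is 50% × $274 = $137. That would push OOP to $3412, over the $3275 cap, so patient pays $3275 − $3275 = $0. Plan pays $274 − $0 = $274.
Insurer total = bills − patient's total = $7046 − $3275 = $3771.

$3771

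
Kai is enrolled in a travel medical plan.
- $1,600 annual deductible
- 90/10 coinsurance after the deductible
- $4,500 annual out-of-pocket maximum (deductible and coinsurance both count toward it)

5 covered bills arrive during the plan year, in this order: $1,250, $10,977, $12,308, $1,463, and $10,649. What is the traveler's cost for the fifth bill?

$460.20

Bill 1, $1,250: entire amount goes to the deductible. Traveler pays $1,250; OOP now $1,250.
Bill 2, $10,977: $350 to deductible, leaving $10,627; traveler's 10% is $1,062.70. Cost to traveler: $1,412.70. OOP to date $2,662.70.
Bill 3, $12,308: deductible already satisfied, so traveler's share is 10% × $12,308 = $1,230.80. Traveler owes $1,230.80 (running OOP $3,893.50).
Bill 4, $1,463: deductible met; 10% of $1,463 = $146.30. Traveler pays $146.30; OOP now $4,039.80.
Bill 5, $10,649: deductible already satisfied, so traveler's share is 10% × $10,649 = $1,064.90. Adding that to $4,039.80 gives $5,104.70, past the $4,500 cap; traveler pays only $4,500 − $4,039.80 = $460.20.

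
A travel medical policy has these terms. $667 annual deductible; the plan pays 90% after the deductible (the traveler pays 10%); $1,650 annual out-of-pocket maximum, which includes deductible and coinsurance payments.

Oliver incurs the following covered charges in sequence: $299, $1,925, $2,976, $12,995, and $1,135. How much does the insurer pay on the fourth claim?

$12,465.30

Claim 1 ($299): entire amount goes to the deductible. Traveler pays $299; OOP now $299. Plan pays $299 − $299 = $0.
Claim 2 ($1,925): $368 to deductible, leaving $1,557; 10% of $1,557 = $155.70. Traveler pays $523.70; OOP now $822.70. Insurer: $1,925 − $523.70 = $1,401.30.
Claim 3 ($2,976): 10% coinsurance on $2,976 = $297.60. Traveler pays $297.60; OOP now $1,120.30. Plan pays $2,976 − $297.60 = $2,678.40.
Claim 4 ($12,995): deductible met; 10% of $12,995 = $1,299.50. Adding that to $1,120.30 gives $2,419.80, past the $1,650 cap; traveler pays only $1,650 − $1,120.30 = $529.70. Insurer: $12,995 − $529.70 = $12,465.30.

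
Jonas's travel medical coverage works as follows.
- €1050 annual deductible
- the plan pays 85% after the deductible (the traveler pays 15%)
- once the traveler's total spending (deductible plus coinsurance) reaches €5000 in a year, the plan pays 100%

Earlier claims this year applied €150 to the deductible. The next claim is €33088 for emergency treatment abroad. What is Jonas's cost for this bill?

€4850

€150 of the €1050 deductible is already met, leaving €900.
That leaves €33088 − €900 = €32188 for coinsurance.
15% of €32188 = €4828.20 falls to the traveler.
Traveler responsibility before any cap: €900 + €4828.20 = €5728.20.
That would bring total out-of-pocket to €5878.20, past the €5000 cap. The traveler is capped at €5000 − €150 = €4850 on this claim.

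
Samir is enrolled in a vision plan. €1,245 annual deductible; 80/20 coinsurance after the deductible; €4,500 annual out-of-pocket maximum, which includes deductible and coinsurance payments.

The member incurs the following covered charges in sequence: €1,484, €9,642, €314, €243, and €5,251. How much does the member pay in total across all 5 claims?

Claim 1 (€1,484): €1,245 to deductible, leaving €239; coinsurance €239 × 20% = €47.80. Member pays €1,292.80; OOP now €1,292.80.
Claim 2 (€9,642): deductible already satisfied, so member's share is 20% × €9,642 = €1,928.40. Member owes €1,928.40 (running OOP €3,221.20).
Claim 3 (€314): deductible already satisfied, so member's share is 20% × €314 = €62.80. Member pays €62.80; OOP now €3,284.
Claim 4 (€243): 20% coinsurance on €243 = €48.60. Member owes €48.60 (running OOP €3,332.60).
Claim 5 (€5,251): deductible met; 20% of €5,251 = €1,050.20. Member pays €1,050.20; OOP now €4,382.80.
Summing the member's payments: €1,292.80 + €1,928.40 + €62.80 + €48.60 + €1,050.20 = €4,382.80.

€4,382.80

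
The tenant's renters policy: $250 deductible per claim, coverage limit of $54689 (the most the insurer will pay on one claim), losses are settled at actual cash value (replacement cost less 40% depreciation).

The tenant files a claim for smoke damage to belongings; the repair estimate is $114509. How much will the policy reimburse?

Depreciate 40%: the covered value is $114509 × 0.6 = $68705.40.
After the deductible, $68705.40 − $250 = $68455.40 remains.
Since $68455.40 > $54689, the payout is capped at $54689.

$54689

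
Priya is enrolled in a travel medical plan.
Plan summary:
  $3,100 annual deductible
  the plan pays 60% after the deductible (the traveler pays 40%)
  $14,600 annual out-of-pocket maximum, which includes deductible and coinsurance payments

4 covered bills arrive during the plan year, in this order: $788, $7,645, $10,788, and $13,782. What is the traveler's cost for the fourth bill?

$5,051.60

Claim 1 — $788: fully absorbed by the deductible. Traveler owes $788 (running OOP $788).
Claim 2 — $7,645: $2,312 finishes the deductible; $5,333 goes to coinsurance; traveler's 40% is $2,133.20. Traveler pays $4,445.20; OOP now $5,233.20.
Claim 3 — $10,788: 40% coinsurance on $10,788 = $4,315.20. Traveler pays $4,315.20; OOP now $9,548.40.
Claim 4 — $13,782: deductible already satisfied, so traveler's share is 40% × $13,782 = $5,512.80. That would push OOP to $15,061.20, over the $14,600 cap, so traveler pays $14,600 − $9,548.40 = $5,051.60.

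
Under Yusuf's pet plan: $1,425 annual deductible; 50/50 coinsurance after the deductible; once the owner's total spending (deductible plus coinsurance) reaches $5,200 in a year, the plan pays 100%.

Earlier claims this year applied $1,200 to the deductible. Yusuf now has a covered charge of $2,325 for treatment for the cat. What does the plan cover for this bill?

Remaining deductible: $1,425 − $1,200 = $225.
The remaining $2,100 (= $2,325 − $225) moves to coinsurance.
Coinsurance: $2,100 × 50% = $1,050.
Owner responsibility before any cap: $225 + $1,050 = $1,275.
Year-to-date out-of-pocket becomes $1,200 + $1,275 = $2,475, still under the $5,200 maximum, so no cap applies.
Insurer pays the balance: $2,325 − $1,275 = $1,050.

$1,050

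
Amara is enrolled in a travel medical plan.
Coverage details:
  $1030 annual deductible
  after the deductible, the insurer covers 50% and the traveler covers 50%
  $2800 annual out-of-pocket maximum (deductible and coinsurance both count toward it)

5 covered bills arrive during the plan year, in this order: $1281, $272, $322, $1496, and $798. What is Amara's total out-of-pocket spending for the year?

$2599.50

Claim 1 — $1281: $1030 to deductible, leaving $251; 50% of $251 = $125.50. Traveler pays $1155.50; OOP now $1155.50.
Claim 2 — $272: deductible met; 50% of $272 = $136. Traveler pays $136; OOP now $1291.50.
Claim 3 — $322: deductible met; 50% of $322 = $161. Traveler owes $161 (running OOP $1452.50).
Claim 4 — $1496: 50% coinsurance on $1496 = $748. Cost to traveler: $748. OOP to date $2200.50.
Claim 5 — $798: deductible already satisfied, so traveler's share is 50% × $798 = $399. Traveler pays $399; OOP now $2599.50.
Total paid by the traveler: $1155.50 + $136 + $161 + $748 + $399 = $2599.50.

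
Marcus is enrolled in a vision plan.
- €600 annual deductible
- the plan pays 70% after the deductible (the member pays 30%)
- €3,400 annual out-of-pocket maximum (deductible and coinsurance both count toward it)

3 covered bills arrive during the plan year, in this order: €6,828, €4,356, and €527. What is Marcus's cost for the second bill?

Claim 1 — €6,828: deductible takes €600, €6,228 remains; member's 30% is €1,868.40. Member owes €2,468.40 (running OOP €2,468.40).
Claim 2 — €4,356: deductible met; 30% of €4,356 = €1,306.80. That would push OOP to €3,775.20, over the €3,400 cap, so member pays €3,400 − €2,468.40 = €931.60.

€931.60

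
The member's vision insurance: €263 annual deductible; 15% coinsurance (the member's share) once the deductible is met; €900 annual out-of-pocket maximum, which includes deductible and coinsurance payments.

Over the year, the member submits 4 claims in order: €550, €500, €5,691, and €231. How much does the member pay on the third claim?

€518.95

Claim 1 — €550: €263 to deductible, leaving €287; 15% of €287 = €43.05. Cost to member: €306.05. OOP to date €306.05.
Claim 2 — €500: deductible already satisfied, so member's share is 15% × €500 = €75. Cost to member: €75. OOP to date €381.05.
Claim 3 — €5,691: deductible met; 15% of €5,691 = €853.65. Adding that to €381.05 gives €1,234.70, past the €900 cap; member pays only €900 − €381.05 = €518.95.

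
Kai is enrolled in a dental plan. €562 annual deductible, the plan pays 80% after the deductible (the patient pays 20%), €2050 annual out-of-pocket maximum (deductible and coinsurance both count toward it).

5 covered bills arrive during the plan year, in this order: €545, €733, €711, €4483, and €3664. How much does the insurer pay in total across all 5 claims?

€8086

Bill 1, €545: entire amount goes to the deductible. Patient owes €545 (running OOP €545). Insurer: €545 − €545 = €0.
Bill 2, €733: €17 to deductible, leaving €716; patient's 20% is €143.20. Cost to patient: €160.20. OOP to date €705.20. Plan pays €733 − €160.20 = €572.80.
Bill 3, €711: deductible met; 20% of €711 = €142.20. Patient pays €142.20; OOP now €847.40. Plan pays €711 − €142.20 = €568.80.
Bill 4, €4483: 20% coinsurance on €4483 = €896.60. Cost to patient: €896.60. OOP to date €1744. Plan pays €4483 − €896.60 = €3586.40.
Bill 5, €3664: deductible already satisfied, so patient's share is 20% × €3664 = €732.80. That would push OOP to €2476.80, over the €2050 cap, so patient pays €2050 − €1744 = €306. Plan pays €3664 − €306 = €3358.
Insurer total: €0 + €572.80 + €568.80 + €3586.40 + €3358 = €8086.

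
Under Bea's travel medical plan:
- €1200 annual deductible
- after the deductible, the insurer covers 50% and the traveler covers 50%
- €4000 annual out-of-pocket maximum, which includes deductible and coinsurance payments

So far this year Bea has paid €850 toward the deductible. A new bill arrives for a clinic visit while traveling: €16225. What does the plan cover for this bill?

€13075

Remaining deductible: €1200 − €850 = €350.
After the €350 deductible portion, €16225 − €350 = €15875 is subject to coinsurance.
50% of €15875 = €7937.50 falls to the traveler.
That puts the traveler's cost at €350 + €7937.50 = €8287.50 before any cap.
Year-to-date out-of-pocket would reach €850 + €8287.50 = €9137.50, above the €4000 maximum, so the traveler pays only €4000 − €850 = €3150.
Insurer pays the balance: €16225 − €3150 = €13075.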